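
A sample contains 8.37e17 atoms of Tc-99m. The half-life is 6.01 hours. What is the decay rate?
A = λN = 9.653e16 decays/hour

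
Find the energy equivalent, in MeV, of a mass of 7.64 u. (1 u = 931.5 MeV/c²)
E = mc² = 7117 MeV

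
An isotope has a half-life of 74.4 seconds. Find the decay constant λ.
λ = ln(2)/t½ = 0.009316 second⁻¹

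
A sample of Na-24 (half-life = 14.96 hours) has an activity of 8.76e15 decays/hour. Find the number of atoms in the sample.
N = A/λ = 1.891e17 atoms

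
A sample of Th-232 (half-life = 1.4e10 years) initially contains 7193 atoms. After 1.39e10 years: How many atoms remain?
N = N₀(1/2)^(t/t½) = 3614 atoms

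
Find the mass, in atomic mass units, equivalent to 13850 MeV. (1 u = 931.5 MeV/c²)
m = E/c² = 14.87 u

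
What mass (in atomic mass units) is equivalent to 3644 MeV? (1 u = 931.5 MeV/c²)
m = E/c² = 3.912 u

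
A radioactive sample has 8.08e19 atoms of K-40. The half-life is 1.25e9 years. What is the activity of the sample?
A = λN = 4.481e10 decays/year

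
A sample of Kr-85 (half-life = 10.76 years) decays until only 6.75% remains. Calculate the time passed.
t = t½ × log₂(N₀/N) = 41.85 years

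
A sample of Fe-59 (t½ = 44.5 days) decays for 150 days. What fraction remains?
N/N₀ = (1/2)^(t/t½) = 0.09667 = 9.67%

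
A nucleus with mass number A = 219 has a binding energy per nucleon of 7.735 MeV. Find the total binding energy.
B.E. = 7.735 × 219 = 1694 MeV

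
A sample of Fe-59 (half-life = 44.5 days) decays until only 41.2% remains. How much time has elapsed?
t = t½ × log₂(N₀/N) = 56.93 days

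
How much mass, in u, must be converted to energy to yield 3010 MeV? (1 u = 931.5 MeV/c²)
m = E/c² = 3.231 u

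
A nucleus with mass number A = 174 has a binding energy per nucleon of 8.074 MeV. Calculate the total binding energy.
B.E. = 8.074 × 174 = 1405 MeV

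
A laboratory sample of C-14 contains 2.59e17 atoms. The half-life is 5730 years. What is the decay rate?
A = λN = 3.133e13 decays/year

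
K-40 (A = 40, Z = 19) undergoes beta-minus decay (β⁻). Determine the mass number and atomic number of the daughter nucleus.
Daughter: A = 40, Z = 20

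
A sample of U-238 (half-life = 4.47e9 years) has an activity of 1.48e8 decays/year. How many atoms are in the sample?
N = A/λ = 9.544e17 atoms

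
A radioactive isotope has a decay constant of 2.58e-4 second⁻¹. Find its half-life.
t½ = ln(2)/λ = 2687 seconds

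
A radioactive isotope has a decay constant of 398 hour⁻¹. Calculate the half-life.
t½ = ln(2)/λ = 0.001742 hours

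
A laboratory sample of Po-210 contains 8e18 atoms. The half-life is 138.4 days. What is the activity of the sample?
A = λN = 4.007e16 decays/day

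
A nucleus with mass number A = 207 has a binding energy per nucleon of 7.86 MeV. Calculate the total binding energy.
B.E. = 7.86 × 207 = 1627 MeV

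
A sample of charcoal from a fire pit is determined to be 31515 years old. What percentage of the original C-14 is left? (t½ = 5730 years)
N/N₀ = (1/2)^(t/t½) = 0.0221 = 2.21%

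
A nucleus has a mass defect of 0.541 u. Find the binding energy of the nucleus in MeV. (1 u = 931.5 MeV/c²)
B.E. = Δm × 931.5 = 503.9 MeV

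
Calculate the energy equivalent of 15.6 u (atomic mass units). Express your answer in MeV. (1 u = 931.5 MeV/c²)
E = mc² = 14530 MeV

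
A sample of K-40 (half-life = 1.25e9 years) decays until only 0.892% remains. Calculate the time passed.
t = t½ × log₂(N₀/N) = 8.511e9 years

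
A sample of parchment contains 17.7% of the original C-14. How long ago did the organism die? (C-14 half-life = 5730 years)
Age = t½ × log₂(1/ratio) = 14310 years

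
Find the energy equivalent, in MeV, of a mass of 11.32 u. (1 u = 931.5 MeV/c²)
E = mc² = 10540 MeV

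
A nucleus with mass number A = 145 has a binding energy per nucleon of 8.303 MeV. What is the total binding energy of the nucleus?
B.E. = 8.303 × 145 = 1204 MeV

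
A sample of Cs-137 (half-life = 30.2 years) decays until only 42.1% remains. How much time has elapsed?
t = t½ × log₂(N₀/N) = 37.69 years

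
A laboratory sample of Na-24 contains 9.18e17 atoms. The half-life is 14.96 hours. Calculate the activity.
A = λN = 4.253e16 decays/hour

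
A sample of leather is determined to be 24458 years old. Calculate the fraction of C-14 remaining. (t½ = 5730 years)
N/N₀ = (1/2)^(t/t½) = 0.05189 = 5.19%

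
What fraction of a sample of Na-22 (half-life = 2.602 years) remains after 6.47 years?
N/N₀ = (1/2)^(t/t½) = 0.1784 = 17.8%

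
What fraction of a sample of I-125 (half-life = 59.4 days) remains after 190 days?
N/N₀ = (1/2)^(t/t½) = 0.1089 = 10.9%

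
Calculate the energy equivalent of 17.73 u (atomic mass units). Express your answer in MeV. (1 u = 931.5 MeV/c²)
E = mc² = 16520 MeV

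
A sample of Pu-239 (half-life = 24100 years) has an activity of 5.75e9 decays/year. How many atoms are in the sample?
N = A/λ = 1.999e14 atoms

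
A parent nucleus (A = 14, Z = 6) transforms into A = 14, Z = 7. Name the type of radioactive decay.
ΔA = 0, ΔZ = +1 ⇒ beta-minus decay (β⁻)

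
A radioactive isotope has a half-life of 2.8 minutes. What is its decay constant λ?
λ = ln(2)/t½ = 0.2476 minute⁻¹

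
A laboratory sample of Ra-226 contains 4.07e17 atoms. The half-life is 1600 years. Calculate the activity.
A = λN = 1.763e14 decays/year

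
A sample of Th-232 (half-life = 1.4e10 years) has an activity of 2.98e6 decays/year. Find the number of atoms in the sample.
N = A/λ = 6.019e16 atoms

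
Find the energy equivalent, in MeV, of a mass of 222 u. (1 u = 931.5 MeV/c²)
E = mc² = 2.068e5 MeV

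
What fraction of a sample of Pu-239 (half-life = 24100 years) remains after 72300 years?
N/N₀ = (1/2)^(t/t½) = 0.125 = 12.5%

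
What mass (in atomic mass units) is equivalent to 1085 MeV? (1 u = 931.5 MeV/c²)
m = E/c² = 1.165 u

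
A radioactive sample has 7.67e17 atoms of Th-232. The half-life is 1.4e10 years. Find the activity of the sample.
A = λN = 3.797e7 decays/year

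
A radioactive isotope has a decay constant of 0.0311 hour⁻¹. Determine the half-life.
t½ = ln(2)/λ = 22.29 hours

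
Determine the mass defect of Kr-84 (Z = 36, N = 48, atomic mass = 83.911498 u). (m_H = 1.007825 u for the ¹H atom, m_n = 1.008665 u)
Δm = Z·m_H + N·m_n − M = 0.7861 u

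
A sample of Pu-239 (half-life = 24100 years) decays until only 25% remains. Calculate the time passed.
t = t½ × log₂(N₀/N) = 48200 years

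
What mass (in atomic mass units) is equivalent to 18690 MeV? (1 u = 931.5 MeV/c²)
m = E/c² = 20.06 u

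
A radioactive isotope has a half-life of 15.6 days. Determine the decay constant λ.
λ = ln(2)/t½ = 0.04443 day⁻¹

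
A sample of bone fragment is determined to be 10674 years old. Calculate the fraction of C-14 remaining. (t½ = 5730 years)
N/N₀ = (1/2)^(t/t½) = 0.2749 = 27.5%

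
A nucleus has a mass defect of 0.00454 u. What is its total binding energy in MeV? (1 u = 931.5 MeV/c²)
B.E. = Δm × 931.5 = 4.229 MeV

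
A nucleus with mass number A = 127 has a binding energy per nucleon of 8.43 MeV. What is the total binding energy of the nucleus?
B.E. = 8.43 × 127 = 1071 MeV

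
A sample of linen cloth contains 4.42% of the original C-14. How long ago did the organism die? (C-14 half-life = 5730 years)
Age = t½ × log₂(1/ratio) = 25780 years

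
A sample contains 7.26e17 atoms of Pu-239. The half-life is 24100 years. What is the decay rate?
A = λN = 2.088e13 decays/year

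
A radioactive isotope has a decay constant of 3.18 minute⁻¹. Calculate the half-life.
t½ = ln(2)/λ = 0.218 minutes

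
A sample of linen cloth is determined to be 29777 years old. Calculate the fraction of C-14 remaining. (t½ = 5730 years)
N/N₀ = (1/2)^(t/t½) = 0.02727 = 2.73%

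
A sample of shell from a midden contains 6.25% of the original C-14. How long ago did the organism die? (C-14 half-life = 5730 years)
Age = t½ × log₂(1/ratio) = 22920 years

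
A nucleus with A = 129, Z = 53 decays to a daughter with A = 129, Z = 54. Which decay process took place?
ΔA = 0, ΔZ = +1 ⇒ beta-minus decay (β⁻)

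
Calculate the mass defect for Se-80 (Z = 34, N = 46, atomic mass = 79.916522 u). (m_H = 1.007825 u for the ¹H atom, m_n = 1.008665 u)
Δm = Z·m_H + N·m_n − M = 0.7481 u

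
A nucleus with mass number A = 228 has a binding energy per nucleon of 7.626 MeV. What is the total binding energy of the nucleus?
B.E. = 7.626 × 228 = 1739 MeV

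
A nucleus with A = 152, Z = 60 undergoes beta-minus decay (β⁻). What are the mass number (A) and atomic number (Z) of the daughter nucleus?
Daughter: A = 152, Z = 61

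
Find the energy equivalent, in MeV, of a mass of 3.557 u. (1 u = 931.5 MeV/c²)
E = mc² = 3313 MeV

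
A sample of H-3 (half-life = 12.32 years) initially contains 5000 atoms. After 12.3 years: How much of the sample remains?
N = N₀(1/2)^(t/t½) = 2503 atoms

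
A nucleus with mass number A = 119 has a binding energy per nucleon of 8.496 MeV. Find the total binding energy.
B.E. = 8.496 × 119 = 1011 MeV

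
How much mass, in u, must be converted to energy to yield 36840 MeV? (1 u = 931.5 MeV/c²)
m = E/c² = 39.55 u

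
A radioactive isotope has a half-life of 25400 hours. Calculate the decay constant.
λ = ln(2)/t½ = 2.729e-5 hour⁻¹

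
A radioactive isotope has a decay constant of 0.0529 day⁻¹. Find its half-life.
t½ = ln(2)/λ = 13.1 days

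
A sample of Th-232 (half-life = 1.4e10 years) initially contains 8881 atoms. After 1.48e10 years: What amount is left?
N = N₀(1/2)^(t/t½) = 4268 atoms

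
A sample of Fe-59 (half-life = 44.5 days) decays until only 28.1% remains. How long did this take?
t = t½ × log₂(N₀/N) = 81.5 days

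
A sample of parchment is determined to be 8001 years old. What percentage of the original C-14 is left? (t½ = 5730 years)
N/N₀ = (1/2)^(t/t½) = 0.3799 = 38%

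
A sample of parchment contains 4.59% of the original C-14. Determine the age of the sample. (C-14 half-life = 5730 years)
Age = t½ × log₂(1/ratio) = 25470 years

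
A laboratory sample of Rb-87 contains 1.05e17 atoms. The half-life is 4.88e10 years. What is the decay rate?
A = λN = 1.491e6 decays/year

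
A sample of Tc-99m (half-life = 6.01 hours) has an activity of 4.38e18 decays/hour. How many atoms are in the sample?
N = A/λ = 3.798e19 atoms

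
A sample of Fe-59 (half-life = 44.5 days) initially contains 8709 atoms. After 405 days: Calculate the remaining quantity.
N = N₀(1/2)^(t/t½) = 15.86 atoms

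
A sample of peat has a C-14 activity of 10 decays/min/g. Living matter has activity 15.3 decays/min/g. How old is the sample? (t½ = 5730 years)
Age = t½ × log₂(A₀/A) = 3516 years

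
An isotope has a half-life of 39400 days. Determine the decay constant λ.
λ = ln(2)/t½ = 1.759e-5 day⁻¹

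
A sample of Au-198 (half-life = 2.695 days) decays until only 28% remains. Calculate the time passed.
t = t½ × log₂(N₀/N) = 4.949 days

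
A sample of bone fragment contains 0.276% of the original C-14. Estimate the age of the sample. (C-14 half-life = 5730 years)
Age = t½ × log₂(1/ratio) = 48710 years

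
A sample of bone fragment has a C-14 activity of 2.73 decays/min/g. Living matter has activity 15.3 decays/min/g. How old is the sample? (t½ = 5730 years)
Age = t½ × log₂(A₀/A) = 14250 years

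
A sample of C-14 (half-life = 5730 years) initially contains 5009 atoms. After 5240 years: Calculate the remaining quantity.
N = N₀(1/2)^(t/t½) = 2657 atoms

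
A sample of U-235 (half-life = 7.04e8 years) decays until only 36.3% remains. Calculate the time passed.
t = t½ × log₂(N₀/N) = 1.029e9 years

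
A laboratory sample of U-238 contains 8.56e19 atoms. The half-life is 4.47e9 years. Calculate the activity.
A = λN = 1.327e10 decays/year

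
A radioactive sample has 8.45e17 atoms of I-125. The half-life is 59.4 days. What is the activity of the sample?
A = λN = 9.86e15 decays/day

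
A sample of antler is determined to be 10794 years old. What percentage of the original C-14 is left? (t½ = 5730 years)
N/N₀ = (1/2)^(t/t½) = 0.271 = 27.1%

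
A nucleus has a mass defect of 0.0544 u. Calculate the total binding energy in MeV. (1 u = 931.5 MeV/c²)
B.E. = Δm × 931.5 = 50.67 MeV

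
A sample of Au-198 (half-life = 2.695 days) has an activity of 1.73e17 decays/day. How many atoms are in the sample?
N = A/λ = 6.726e17 atoms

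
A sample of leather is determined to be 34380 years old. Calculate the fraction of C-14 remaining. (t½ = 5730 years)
N/N₀ = (1/2)^(t/t½) = 0.01562 = 1.56%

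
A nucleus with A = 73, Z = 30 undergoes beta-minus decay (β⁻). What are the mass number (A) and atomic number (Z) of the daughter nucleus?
Daughter: A = 73, Z = 31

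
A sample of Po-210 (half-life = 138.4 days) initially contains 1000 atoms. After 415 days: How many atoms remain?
N = N₀(1/2)^(t/t½) = 125.1 atoms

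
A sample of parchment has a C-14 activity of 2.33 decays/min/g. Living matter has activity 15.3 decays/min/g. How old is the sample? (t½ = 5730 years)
Age = t½ × log₂(A₀/A) = 15560 years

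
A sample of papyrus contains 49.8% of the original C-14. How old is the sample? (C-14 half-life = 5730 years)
Age = t½ × log₂(1/ratio) = 5763 years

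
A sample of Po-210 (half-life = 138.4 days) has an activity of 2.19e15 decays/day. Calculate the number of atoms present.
N = A/λ = 4.373e17 atoms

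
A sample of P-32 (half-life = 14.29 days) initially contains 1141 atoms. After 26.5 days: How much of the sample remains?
N = N₀(1/2)^(t/t½) = 315.5 atoms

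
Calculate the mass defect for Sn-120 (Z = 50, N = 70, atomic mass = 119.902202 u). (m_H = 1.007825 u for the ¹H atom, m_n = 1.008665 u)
Δm = Z·m_H + N·m_n − M = 1.096 u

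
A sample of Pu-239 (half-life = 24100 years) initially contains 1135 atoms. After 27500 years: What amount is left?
N = N₀(1/2)^(t/t½) = 514.6 atoms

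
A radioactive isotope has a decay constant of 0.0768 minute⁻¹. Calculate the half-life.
t½ = ln(2)/λ = 9.025 minutes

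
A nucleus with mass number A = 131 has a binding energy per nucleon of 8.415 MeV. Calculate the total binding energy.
B.E. = 8.415 × 131 = 1102 MeV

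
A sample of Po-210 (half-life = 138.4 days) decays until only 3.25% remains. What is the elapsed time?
t = t½ × log₂(N₀/N) = 684.2 days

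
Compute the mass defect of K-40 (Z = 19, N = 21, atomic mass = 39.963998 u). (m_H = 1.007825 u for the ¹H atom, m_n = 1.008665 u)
Δm = Z·m_H + N·m_n − M = 0.3666 u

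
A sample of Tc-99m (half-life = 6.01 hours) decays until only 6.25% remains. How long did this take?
t = t½ × log₂(N₀/N) = 24.04 hours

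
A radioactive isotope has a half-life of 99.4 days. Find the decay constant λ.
λ = ln(2)/t½ = 0.006973 day⁻¹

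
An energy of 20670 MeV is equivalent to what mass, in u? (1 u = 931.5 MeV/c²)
m = E/c² = 22.19 u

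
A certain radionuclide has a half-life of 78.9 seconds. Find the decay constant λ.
λ = ln(2)/t½ = 0.008785 second⁻¹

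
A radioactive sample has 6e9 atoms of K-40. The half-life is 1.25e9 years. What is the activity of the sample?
A = λN = 3.327 decays/year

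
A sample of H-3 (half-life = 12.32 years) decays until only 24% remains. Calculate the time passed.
t = t½ × log₂(N₀/N) = 25.37 years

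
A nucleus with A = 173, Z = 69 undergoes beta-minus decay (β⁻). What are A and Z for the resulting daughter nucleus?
Daughter: A = 173, Z = 70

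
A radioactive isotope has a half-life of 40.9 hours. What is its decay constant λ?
λ = ln(2)/t½ = 0.01695 hour⁻¹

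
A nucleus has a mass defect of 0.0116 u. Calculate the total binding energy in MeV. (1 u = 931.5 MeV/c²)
B.E. = Δm × 931.5 = 10.81 MeV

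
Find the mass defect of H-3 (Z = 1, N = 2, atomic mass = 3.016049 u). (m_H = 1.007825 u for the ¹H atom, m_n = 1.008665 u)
Δm = Z·m_H + N·m_n − M = 0.009106 u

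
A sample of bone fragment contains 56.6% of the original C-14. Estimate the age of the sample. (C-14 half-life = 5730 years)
Age = t½ × log₂(1/ratio) = 4705 years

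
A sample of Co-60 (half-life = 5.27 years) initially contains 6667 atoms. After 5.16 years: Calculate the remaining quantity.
N = N₀(1/2)^(t/t½) = 3382 atoms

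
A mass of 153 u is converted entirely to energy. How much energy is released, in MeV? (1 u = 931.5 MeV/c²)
E = mc² = 1.425e5 MeV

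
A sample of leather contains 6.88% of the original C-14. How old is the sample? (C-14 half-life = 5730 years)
Age = t½ × log₂(1/ratio) = 22130 years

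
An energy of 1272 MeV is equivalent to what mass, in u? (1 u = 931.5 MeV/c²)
m = E/c² = 1.366 u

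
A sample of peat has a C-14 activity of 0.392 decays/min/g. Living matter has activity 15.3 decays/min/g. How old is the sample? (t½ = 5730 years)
Age = t½ × log₂(A₀/A) = 30290 years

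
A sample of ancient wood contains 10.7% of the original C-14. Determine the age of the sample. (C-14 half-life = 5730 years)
Age = t½ × log₂(1/ratio) = 18480 years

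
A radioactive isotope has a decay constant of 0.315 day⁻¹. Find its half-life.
t½ = ln(2)/λ = 2.2 days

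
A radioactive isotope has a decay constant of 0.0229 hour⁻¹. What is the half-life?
t½ = ln(2)/λ = 30.27 hours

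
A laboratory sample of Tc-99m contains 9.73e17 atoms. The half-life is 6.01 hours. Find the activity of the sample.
A = λN = 1.122e17 decays/hour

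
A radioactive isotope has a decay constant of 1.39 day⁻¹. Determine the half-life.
t½ = ln(2)/λ = 0.4987 days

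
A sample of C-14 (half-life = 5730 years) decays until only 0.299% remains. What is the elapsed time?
t = t½ × log₂(N₀/N) = 48050 years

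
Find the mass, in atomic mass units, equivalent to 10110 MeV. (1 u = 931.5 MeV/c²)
m = E/c² = 10.85 u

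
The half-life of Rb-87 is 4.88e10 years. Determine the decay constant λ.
λ = ln(2)/t½ = 1.42e-11 year⁻¹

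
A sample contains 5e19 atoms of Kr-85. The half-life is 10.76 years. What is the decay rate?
A = λN = 3.221e18 decays/year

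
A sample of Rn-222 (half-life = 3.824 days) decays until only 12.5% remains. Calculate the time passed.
t = t½ × log₂(N₀/N) = 11.47 days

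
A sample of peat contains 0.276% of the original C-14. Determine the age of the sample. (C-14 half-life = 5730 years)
Age = t½ × log₂(1/ratio) = 48710 years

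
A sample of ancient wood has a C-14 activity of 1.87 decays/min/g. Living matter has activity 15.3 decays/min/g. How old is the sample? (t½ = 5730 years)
Age = t½ × log₂(A₀/A) = 17380 years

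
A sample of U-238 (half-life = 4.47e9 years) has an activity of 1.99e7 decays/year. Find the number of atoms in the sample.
N = A/λ = 1.283e17 atoms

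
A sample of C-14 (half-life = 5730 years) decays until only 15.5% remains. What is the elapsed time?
t = t½ × log₂(N₀/N) = 15410 years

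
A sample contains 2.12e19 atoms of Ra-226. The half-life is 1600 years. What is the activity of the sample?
A = λN = 9.184e15 decays/year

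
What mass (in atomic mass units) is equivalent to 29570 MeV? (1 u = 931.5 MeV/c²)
m = E/c² = 31.74 u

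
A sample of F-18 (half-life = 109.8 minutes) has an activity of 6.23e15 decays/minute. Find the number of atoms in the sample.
N = A/λ = 9.869e17 atoms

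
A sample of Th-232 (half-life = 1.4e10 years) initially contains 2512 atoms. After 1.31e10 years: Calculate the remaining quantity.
N = N₀(1/2)^(t/t½) = 1313 atoms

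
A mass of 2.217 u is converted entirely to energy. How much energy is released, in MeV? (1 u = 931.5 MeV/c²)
E = mc² = 2065 MeV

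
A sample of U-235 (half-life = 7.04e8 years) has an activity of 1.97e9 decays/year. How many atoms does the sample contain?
N = A/λ = 2.001e18 atoms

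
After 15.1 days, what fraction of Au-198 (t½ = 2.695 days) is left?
N/N₀ = (1/2)^(t/t½) = 0.02057 = 2.06%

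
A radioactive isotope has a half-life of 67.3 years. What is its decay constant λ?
λ = ln(2)/t½ = 0.0103 year⁻¹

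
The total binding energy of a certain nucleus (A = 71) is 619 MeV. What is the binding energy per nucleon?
B.E./A = 619/71 = 8.718 MeV/nucleon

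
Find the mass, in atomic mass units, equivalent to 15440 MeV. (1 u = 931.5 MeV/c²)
m = E/c² = 16.58 u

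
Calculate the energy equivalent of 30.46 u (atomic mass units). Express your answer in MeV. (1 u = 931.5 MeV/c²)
E = mc² = 28370 MeV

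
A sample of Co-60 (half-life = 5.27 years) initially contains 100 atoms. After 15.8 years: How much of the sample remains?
N = N₀(1/2)^(t/t½) = 12.52 atoms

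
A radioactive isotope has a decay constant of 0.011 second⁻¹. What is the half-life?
t½ = ln(2)/λ = 63.01 seconds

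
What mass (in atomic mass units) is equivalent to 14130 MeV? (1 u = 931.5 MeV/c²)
m = E/c² = 15.17 u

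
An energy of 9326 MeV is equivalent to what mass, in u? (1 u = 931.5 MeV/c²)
m = E/c² = 10.01 u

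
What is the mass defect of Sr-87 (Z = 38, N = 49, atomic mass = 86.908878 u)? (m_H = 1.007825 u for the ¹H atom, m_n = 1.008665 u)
Δm = Z·m_H + N·m_n − M = 0.8131 u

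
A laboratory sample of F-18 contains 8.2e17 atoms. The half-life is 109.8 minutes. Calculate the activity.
A = λN = 5.177e15 decays/minute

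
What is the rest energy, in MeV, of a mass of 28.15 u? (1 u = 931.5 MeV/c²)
E = mc² = 26220 MeV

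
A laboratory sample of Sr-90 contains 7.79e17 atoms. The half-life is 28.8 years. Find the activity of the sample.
A = λN = 1.875e16 decays/year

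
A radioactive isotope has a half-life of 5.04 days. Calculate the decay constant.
λ = ln(2)/t½ = 0.1375 day⁻¹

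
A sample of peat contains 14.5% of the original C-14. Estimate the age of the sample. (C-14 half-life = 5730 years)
Age = t½ × log₂(1/ratio) = 15960 years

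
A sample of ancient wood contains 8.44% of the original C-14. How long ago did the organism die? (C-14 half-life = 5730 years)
Age = t½ × log₂(1/ratio) = 20440 years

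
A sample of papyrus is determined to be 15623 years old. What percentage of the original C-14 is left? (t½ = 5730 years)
N/N₀ = (1/2)^(t/t½) = 0.1511 = 15.1%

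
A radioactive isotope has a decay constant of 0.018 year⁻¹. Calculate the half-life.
t½ = ln(2)/λ = 38.51 years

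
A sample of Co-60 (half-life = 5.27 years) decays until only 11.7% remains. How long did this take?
t = t½ × log₂(N₀/N) = 16.31 years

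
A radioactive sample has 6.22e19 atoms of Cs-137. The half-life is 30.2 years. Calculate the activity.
A = λN = 1.428e18 decays/year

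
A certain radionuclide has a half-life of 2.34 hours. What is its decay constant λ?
λ = ln(2)/t½ = 0.2962 hour⁻¹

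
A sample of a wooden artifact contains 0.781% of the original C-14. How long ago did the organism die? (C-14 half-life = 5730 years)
Age = t½ × log₂(1/ratio) = 40110 years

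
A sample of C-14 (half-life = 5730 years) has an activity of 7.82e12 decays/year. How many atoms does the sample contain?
N = A/λ = 6.465e16 atoms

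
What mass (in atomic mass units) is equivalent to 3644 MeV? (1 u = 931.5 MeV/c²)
m = E/c² = 3.912 u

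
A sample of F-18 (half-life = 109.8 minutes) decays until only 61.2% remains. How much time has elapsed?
t = t½ × log₂(N₀/N) = 77.78 minutes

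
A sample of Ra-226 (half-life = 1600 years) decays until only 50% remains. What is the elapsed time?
t = t½ × log₂(N₀/N) = 1600 years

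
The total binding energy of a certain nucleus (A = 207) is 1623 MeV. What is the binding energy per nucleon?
B.E./A = 1623/207 = 7.841 MeV/nucleon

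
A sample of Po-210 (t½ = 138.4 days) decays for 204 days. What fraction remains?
N/N₀ = (1/2)^(t/t½) = 0.36 = 36%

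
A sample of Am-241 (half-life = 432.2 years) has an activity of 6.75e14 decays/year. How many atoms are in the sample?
N = A/λ = 4.209e17 atoms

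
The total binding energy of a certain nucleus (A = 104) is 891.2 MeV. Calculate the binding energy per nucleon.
B.E./A = 891.2/104 = 8.569 MeV/nucleon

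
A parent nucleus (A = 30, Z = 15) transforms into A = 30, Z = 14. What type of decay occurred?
ΔA = 0, ΔZ = -1 ⇒ beta-plus decay (β⁺) or electron capture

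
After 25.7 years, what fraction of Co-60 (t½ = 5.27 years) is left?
N/N₀ = (1/2)^(t/t½) = 0.03404 = 3.4%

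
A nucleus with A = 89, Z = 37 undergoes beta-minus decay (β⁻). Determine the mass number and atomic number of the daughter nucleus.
Daughter: A = 89, Z = 38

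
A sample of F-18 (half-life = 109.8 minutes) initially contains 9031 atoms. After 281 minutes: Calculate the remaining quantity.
N = N₀(1/2)^(t/t½) = 1532 atoms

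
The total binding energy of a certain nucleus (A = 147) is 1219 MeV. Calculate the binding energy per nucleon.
B.E./A = 1219/147 = 8.293 MeV/nucleon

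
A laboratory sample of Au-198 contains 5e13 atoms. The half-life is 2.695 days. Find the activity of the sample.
A = λN = 1.286e13 decays/day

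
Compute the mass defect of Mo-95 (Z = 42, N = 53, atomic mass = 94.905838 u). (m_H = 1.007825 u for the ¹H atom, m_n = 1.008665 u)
Δm = Z·m_H + N·m_n − M = 0.8821 u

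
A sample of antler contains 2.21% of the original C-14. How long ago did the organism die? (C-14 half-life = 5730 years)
Age = t½ × log₂(1/ratio) = 31510 years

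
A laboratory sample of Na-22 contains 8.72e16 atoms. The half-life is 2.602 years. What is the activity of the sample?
A = λN = 2.323e16 decays/year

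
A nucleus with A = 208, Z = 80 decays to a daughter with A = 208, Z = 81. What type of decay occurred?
ΔA = 0, ΔZ = +1 ⇒ beta-minus decay (β⁻)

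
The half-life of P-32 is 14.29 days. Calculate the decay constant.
λ = ln(2)/t½ = 0.04851 day⁻¹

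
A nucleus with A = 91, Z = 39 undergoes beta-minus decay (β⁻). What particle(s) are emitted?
β⁻: electron (e⁻) + antineutrino (ν̄ₑ)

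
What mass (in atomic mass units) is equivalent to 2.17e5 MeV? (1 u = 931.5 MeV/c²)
m = E/c² = 233 u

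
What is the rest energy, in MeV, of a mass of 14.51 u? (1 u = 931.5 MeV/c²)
E = mc² = 13520 MeV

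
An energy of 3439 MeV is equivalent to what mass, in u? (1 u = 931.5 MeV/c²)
m = E/c² = 3.692 u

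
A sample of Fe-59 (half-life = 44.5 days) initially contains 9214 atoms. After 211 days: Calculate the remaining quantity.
N = N₀(1/2)^(t/t½) = 344.4 atoms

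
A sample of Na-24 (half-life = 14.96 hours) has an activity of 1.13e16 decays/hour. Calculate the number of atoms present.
N = A/λ = 2.439e17 atoms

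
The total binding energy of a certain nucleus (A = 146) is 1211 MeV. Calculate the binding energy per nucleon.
B.E./A = 1211/146 = 8.295 MeV/nucleon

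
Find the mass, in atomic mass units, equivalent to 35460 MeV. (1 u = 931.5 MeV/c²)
m = E/c² = 38.07 u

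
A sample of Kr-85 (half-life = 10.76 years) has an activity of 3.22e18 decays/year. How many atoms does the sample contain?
N = A/λ = 4.999e19 atoms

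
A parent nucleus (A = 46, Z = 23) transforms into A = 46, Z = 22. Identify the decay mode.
ΔA = 0, ΔZ = -1 ⇒ beta-plus decay (β⁺) or electron capture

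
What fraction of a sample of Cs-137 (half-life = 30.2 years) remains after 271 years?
N/N₀ = (1/2)^(t/t½) = 0.001989 = 0.199%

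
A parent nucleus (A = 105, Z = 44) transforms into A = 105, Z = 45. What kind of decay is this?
ΔA = 0, ΔZ = +1 ⇒ beta-minus decay (β⁻)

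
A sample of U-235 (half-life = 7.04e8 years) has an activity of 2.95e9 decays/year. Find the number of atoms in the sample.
N = A/λ = 2.996e18 atoms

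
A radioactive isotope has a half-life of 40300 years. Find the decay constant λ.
λ = ln(2)/t½ = 1.72e-5 year⁻¹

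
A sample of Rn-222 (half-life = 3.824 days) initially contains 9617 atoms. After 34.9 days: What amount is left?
N = N₀(1/2)^(t/t½) = 17.21 atoms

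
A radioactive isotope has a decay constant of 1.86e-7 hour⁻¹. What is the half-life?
t½ = ln(2)/λ = 3.727e6 hours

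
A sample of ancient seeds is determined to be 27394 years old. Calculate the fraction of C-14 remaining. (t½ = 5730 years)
N/N₀ = (1/2)^(t/t½) = 0.03638 = 3.64%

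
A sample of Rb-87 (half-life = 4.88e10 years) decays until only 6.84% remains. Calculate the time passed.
t = t½ × log₂(N₀/N) = 1.888e11 years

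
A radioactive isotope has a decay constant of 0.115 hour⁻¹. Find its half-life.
t½ = ln(2)/λ = 6.027 hours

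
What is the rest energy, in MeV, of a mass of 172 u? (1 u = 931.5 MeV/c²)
E = mc² = 1.602e5 MeV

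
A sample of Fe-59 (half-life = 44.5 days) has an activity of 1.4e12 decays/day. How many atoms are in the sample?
N = A/λ = 8.988e13 atoms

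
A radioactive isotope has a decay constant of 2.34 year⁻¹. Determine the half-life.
t½ = ln(2)/λ = 0.2962 years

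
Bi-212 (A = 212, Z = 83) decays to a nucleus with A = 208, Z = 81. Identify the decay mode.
ΔA = -4, ΔZ = -2 ⇒ alpha decay (α)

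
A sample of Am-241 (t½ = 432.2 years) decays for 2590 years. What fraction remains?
N/N₀ = (1/2)^(t/t½) = 0.01571 = 1.57%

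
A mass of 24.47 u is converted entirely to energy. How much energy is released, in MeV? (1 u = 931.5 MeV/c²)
E = mc² = 22790 MeV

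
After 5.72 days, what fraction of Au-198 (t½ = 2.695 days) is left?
N/N₀ = (1/2)^(t/t½) = 0.2297 = 23%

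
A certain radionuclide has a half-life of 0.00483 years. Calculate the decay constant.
λ = ln(2)/t½ = 143.5 year⁻¹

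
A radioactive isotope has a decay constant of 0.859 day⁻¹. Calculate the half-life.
t½ = ln(2)/λ = 0.8069 days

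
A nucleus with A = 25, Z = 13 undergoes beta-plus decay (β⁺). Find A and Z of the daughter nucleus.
Daughter: A = 25, Z = 12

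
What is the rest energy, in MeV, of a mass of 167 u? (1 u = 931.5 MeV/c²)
E = mc² = 1.556e5 MeV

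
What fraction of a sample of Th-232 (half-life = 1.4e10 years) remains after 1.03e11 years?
N/N₀ = (1/2)^(t/t½) = 0.006099 = 0.61%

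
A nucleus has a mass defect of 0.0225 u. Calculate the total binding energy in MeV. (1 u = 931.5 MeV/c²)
B.E. = Δm × 931.5 = 20.96 MeV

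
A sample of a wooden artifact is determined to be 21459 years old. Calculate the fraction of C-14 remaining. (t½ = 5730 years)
N/N₀ = (1/2)^(t/t½) = 0.07458 = 7.46%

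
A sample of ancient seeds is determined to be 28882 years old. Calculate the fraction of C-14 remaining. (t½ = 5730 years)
N/N₀ = (1/2)^(t/t½) = 0.03039 = 3.04%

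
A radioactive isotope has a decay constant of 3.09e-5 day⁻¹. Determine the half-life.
t½ = ln(2)/λ = 22430 days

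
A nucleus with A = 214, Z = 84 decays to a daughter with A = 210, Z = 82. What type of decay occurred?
ΔA = -4, ΔZ = -2 ⇒ alpha decay (α)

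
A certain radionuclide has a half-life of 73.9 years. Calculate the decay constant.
λ = ln(2)/t½ = 0.00938 year⁻¹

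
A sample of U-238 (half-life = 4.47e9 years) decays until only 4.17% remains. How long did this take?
t = t½ × log₂(N₀/N) = 2.049e10 years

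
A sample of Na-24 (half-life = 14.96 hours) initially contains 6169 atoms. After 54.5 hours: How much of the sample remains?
N = N₀(1/2)^(t/t½) = 493.8 atoms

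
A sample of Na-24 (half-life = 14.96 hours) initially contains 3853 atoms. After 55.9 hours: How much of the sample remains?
N = N₀(1/2)^(t/t½) = 289 atoms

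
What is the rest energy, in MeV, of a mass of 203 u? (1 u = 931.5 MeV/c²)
E = mc² = 1.891e5 MeV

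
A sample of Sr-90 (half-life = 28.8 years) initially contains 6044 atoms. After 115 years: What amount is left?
N = N₀(1/2)^(t/t½) = 379.6 atoms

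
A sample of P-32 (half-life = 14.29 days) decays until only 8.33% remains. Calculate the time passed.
t = t½ × log₂(N₀/N) = 51.24 days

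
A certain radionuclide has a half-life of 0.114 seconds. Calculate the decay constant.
λ = ln(2)/t½ = 6.08 second⁻¹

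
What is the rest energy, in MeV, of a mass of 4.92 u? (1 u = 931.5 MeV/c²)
E = mc² = 4583 MeV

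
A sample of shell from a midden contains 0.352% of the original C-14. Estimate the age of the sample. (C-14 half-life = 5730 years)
Age = t½ × log₂(1/ratio) = 46700 years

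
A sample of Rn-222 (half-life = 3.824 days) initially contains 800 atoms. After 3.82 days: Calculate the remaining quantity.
N = N₀(1/2)^(t/t½) = 400.3 atoms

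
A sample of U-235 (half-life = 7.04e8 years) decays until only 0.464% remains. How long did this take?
t = t½ × log₂(N₀/N) = 5.457e9 years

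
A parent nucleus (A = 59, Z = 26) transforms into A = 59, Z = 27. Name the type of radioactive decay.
ΔA = 0, ΔZ = +1 ⇒ beta-minus decay (β⁻)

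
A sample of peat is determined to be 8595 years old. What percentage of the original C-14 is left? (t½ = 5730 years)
N/N₀ = (1/2)^(t/t½) = 0.3536 = 35.4%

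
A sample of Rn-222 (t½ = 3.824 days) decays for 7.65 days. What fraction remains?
N/N₀ = (1/2)^(t/t½) = 0.2499 = 25%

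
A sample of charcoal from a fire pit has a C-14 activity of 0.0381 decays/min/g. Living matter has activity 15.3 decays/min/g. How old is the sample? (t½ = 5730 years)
Age = t½ × log₂(A₀/A) = 49560 years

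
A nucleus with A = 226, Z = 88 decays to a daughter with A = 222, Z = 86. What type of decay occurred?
ΔA = -4, ΔZ = -2 ⇒ alpha decay (α)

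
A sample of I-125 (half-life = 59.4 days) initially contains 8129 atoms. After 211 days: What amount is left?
N = N₀(1/2)^(t/t½) = 693 atoms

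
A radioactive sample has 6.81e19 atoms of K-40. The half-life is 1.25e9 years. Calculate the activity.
A = λN = 3.776e10 decays/year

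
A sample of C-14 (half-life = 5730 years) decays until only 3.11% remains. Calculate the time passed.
t = t½ × log₂(N₀/N) = 28690 years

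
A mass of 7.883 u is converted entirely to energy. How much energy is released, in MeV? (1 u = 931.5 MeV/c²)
E = mc² = 7343 MeV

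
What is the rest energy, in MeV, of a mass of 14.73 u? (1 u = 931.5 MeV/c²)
E = mc² = 13720 MeV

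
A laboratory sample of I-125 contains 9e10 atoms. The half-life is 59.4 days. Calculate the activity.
A = λN = 1.05e9 decays/day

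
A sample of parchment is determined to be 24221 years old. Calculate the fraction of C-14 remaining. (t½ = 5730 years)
N/N₀ = (1/2)^(t/t½) = 0.0534 = 5.34%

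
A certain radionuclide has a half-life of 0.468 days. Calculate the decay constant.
λ = ln(2)/t½ = 1.481 day⁻¹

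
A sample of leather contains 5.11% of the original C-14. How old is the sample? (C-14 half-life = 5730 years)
Age = t½ × log₂(1/ratio) = 24580 years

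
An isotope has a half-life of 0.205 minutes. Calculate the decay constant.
λ = ln(2)/t½ = 3.381 minute⁻¹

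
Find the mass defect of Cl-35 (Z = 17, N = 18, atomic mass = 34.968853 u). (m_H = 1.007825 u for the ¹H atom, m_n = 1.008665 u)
Δm = Z·m_H + N·m_n − M = 0.3201 u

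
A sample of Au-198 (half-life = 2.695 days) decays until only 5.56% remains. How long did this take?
t = t½ × log₂(N₀/N) = 11.23 days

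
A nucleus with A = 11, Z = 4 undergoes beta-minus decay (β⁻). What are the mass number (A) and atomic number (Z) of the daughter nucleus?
Daughter: A = 11, Z = 5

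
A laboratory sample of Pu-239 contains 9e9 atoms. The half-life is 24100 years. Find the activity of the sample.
A = λN = 2.589e5 decays/year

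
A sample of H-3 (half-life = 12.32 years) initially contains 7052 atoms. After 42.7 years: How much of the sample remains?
N = N₀(1/2)^(t/t½) = 638.2 atoms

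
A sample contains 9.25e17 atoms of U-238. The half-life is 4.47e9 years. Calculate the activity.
A = λN = 1.434e8 decays/year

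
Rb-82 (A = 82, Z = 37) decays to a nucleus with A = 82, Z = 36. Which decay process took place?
ΔA = 0, ΔZ = -1 ⇒ beta-plus decay (β⁺) or electron capture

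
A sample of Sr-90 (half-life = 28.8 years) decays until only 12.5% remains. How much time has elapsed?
t = t½ × log₂(N₀/N) = 86.4 years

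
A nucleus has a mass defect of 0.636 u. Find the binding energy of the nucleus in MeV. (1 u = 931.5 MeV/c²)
B.E. = Δm × 931.5 = 592.4 MeV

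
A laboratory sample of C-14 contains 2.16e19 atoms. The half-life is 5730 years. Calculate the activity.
A = λN = 2.613e15 decays/year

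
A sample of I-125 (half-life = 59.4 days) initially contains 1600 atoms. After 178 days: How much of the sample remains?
N = N₀(1/2)^(t/t½) = 200.5 atoms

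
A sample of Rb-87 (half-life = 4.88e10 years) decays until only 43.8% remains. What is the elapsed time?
t = t½ × log₂(N₀/N) = 5.812e10 years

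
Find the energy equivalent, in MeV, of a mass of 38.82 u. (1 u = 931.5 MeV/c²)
E = mc² = 36160 MeV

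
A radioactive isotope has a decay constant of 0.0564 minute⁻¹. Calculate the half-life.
t½ = ln(2)/λ = 12.29 minutes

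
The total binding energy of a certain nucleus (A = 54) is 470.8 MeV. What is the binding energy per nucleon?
B.E./A = 470.8/54 = 8.719 MeV/nucleon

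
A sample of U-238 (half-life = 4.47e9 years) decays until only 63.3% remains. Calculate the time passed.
t = t½ × log₂(N₀/N) = 2.949e9 years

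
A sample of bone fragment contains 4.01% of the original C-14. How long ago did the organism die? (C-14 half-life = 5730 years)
Age = t½ × log₂(1/ratio) = 26590 years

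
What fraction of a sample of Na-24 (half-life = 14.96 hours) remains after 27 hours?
N/N₀ = (1/2)^(t/t½) = 0.2862 = 28.6%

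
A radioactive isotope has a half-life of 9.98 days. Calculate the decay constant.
λ = ln(2)/t½ = 0.06945 day⁻¹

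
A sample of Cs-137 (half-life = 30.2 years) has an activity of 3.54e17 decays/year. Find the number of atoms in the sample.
N = A/λ = 1.542e19 atoms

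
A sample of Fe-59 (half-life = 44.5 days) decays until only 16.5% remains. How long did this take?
t = t½ × log₂(N₀/N) = 115.7 days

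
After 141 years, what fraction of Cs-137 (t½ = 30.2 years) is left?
N/N₀ = (1/2)^(t/t½) = 0.03931 = 3.93%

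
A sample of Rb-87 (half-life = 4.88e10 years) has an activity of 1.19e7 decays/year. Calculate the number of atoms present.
N = A/λ = 8.378e17 atoms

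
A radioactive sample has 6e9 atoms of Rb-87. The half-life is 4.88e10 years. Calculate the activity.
A = λN = 0.08522 decays/year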